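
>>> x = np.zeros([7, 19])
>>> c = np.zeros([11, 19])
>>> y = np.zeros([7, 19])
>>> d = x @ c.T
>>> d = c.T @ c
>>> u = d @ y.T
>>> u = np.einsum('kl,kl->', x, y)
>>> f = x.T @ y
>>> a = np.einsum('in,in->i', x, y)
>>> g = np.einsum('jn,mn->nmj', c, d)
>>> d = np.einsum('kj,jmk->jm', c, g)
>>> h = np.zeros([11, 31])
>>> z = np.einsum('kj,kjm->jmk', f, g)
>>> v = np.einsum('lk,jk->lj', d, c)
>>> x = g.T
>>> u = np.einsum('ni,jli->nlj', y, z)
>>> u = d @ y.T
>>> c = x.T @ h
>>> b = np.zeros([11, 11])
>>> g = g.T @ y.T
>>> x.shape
(11, 19, 19)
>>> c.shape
(19, 19, 31)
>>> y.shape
(7, 19)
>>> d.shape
(19, 19)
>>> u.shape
(19, 7)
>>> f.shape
(19, 19)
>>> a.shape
(7,)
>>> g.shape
(11, 19, 7)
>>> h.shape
(11, 31)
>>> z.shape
(19, 11, 19)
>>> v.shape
(19, 11)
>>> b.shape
(11, 11)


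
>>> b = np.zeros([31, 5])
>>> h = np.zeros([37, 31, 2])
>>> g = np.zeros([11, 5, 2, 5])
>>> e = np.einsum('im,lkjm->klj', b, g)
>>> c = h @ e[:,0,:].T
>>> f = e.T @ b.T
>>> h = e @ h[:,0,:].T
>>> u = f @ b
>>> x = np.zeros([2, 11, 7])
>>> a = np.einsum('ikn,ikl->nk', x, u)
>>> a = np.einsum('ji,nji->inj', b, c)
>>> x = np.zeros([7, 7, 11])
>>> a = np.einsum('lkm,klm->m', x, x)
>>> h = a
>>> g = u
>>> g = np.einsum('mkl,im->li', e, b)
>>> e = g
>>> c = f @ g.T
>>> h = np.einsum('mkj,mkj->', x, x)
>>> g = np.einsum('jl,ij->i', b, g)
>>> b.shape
(31, 5)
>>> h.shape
()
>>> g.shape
(2,)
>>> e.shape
(2, 31)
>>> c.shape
(2, 11, 2)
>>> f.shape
(2, 11, 31)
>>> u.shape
(2, 11, 5)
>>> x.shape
(7, 7, 11)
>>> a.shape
(11,)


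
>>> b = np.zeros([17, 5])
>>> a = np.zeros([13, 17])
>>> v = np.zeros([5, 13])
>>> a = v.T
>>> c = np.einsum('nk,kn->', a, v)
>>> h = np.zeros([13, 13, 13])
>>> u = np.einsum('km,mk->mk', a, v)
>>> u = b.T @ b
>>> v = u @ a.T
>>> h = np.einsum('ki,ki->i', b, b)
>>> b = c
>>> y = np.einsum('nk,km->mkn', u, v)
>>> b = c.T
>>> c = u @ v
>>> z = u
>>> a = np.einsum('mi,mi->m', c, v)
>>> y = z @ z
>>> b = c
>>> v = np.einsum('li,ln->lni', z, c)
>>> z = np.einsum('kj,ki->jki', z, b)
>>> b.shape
(5, 13)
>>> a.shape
(5,)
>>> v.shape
(5, 13, 5)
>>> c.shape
(5, 13)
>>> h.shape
(5,)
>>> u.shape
(5, 5)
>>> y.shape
(5, 5)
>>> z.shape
(5, 5, 13)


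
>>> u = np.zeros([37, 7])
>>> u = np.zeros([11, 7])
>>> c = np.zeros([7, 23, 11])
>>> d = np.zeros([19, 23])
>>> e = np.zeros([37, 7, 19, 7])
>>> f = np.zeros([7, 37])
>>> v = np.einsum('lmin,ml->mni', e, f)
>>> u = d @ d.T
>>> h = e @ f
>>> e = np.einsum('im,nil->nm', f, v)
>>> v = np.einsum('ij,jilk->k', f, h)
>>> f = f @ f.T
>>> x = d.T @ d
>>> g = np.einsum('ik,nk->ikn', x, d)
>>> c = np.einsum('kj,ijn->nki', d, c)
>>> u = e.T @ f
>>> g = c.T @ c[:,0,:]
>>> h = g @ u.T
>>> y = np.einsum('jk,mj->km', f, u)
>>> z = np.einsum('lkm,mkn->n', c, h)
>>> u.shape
(37, 7)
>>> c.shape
(11, 19, 7)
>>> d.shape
(19, 23)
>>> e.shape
(7, 37)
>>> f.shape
(7, 7)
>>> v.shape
(37,)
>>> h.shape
(7, 19, 37)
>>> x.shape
(23, 23)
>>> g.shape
(7, 19, 7)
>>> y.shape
(7, 37)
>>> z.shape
(37,)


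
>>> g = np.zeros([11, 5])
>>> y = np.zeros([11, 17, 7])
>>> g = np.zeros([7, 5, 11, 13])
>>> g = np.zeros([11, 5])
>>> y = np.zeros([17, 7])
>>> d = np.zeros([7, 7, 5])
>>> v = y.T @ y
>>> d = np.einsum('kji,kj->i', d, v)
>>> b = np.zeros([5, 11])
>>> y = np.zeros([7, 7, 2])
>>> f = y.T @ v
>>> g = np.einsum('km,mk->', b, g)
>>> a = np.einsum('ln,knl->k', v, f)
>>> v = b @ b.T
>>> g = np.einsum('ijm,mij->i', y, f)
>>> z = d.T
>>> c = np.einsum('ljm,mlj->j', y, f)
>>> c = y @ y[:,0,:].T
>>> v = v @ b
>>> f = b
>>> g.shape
(7,)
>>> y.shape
(7, 7, 2)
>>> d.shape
(5,)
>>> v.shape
(5, 11)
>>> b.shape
(5, 11)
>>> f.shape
(5, 11)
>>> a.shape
(2,)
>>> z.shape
(5,)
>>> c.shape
(7, 7, 7)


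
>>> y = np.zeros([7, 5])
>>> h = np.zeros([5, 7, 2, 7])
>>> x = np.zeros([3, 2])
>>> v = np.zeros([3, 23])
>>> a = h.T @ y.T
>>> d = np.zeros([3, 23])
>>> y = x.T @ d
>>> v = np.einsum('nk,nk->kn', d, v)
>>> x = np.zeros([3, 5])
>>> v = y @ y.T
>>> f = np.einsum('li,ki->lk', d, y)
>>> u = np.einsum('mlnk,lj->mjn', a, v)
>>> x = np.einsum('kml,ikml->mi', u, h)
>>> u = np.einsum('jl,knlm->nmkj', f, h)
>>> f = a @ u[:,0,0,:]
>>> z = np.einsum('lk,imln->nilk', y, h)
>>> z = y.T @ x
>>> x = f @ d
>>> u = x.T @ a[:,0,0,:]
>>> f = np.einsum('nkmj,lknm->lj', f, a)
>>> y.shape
(2, 23)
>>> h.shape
(5, 7, 2, 7)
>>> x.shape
(7, 2, 7, 23)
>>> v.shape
(2, 2)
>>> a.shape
(7, 2, 7, 7)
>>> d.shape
(3, 23)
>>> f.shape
(7, 3)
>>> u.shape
(23, 7, 2, 7)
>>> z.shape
(23, 5)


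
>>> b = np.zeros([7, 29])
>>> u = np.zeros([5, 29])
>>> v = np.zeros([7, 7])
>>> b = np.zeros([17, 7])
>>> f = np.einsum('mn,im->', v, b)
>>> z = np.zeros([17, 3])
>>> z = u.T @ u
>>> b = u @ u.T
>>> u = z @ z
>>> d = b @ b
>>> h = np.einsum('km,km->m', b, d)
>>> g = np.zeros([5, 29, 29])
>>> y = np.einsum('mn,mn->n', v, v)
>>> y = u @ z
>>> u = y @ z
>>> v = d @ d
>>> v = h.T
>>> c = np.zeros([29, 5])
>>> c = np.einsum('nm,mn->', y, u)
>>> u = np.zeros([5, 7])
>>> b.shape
(5, 5)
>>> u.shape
(5, 7)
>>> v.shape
(5,)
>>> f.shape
()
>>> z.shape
(29, 29)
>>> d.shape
(5, 5)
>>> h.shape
(5,)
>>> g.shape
(5, 29, 29)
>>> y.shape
(29, 29)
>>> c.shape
()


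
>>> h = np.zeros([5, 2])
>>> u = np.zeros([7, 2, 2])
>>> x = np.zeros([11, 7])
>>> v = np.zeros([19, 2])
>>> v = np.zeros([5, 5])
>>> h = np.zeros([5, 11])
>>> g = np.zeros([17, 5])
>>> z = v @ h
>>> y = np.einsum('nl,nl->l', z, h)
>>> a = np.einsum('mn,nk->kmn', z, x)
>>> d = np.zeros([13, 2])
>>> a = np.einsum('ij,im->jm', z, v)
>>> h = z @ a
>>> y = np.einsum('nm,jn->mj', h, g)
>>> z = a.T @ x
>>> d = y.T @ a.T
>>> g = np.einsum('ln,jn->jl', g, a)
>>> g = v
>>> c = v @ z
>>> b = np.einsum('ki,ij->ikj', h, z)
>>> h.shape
(5, 5)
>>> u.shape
(7, 2, 2)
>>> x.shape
(11, 7)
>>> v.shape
(5, 5)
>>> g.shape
(5, 5)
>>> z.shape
(5, 7)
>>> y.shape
(5, 17)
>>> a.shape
(11, 5)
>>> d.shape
(17, 11)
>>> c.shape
(5, 7)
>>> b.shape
(5, 5, 7)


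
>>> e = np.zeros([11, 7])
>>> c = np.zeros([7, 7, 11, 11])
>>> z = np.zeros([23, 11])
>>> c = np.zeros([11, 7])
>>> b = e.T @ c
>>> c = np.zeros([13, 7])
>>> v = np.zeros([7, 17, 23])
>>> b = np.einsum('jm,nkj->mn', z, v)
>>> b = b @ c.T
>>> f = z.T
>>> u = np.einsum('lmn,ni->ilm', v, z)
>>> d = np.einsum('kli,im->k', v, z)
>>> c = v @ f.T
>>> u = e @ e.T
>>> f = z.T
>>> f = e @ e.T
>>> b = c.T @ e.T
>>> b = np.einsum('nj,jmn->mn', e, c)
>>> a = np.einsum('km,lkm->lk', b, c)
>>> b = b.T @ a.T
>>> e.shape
(11, 7)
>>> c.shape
(7, 17, 11)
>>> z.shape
(23, 11)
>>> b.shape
(11, 7)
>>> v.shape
(7, 17, 23)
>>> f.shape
(11, 11)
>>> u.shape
(11, 11)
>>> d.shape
(7,)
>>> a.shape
(7, 17)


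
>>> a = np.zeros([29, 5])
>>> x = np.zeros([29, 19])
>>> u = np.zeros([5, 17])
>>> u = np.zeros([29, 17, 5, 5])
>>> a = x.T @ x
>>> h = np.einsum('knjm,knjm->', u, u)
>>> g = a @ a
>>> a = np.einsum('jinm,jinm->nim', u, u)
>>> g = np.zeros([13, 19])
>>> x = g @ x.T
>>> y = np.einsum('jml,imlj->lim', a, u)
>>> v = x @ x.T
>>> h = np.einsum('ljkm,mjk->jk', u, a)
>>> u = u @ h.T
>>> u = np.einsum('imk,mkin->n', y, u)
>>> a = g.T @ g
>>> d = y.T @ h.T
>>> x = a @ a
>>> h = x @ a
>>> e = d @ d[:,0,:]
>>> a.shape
(19, 19)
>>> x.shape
(19, 19)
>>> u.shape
(17,)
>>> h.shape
(19, 19)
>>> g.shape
(13, 19)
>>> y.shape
(5, 29, 17)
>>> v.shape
(13, 13)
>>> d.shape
(17, 29, 17)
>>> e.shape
(17, 29, 17)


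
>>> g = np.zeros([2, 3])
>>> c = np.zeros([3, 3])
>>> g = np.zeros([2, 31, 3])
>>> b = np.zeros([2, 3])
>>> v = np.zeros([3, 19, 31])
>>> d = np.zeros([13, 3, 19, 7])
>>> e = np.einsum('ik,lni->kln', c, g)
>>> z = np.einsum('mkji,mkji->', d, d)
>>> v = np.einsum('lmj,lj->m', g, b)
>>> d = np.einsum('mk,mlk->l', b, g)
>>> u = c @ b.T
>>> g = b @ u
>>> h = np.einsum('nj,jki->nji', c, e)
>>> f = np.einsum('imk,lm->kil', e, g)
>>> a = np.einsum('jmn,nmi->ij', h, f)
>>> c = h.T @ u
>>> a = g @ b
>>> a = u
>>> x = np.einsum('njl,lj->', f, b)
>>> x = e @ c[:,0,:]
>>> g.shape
(2, 2)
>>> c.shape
(31, 3, 2)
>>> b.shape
(2, 3)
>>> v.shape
(31,)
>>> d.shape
(31,)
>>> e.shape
(3, 2, 31)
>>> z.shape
()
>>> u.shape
(3, 2)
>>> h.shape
(3, 3, 31)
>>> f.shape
(31, 3, 2)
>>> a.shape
(3, 2)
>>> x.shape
(3, 2, 2)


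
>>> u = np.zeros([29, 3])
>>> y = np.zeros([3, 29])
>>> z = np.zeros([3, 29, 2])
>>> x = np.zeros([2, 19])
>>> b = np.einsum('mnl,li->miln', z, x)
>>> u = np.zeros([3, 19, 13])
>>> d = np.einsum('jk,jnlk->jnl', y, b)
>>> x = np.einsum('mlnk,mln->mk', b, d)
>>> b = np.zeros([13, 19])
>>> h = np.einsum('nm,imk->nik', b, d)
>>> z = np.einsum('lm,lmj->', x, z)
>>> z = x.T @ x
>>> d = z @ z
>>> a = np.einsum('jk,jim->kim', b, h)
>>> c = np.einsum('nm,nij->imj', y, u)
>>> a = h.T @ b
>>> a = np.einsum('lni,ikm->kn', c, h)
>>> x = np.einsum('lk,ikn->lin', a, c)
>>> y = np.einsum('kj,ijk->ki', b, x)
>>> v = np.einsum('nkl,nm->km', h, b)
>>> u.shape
(3, 19, 13)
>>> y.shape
(13, 3)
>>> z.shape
(29, 29)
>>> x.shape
(3, 19, 13)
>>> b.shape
(13, 19)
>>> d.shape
(29, 29)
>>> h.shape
(13, 3, 2)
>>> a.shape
(3, 29)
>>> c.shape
(19, 29, 13)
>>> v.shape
(3, 19)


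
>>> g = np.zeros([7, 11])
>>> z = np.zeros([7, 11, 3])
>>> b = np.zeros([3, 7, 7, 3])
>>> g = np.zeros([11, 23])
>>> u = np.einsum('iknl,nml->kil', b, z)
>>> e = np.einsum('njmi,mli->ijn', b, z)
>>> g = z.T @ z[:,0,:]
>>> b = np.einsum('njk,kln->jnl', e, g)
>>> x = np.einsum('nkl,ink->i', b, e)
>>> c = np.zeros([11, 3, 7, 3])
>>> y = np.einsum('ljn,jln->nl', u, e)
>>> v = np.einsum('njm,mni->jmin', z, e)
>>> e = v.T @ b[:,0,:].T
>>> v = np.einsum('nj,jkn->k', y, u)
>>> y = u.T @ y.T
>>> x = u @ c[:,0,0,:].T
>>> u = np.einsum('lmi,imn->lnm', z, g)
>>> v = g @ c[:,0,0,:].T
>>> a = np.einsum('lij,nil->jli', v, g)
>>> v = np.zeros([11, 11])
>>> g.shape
(3, 11, 3)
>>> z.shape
(7, 11, 3)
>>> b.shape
(7, 3, 11)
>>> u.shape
(7, 3, 11)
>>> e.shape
(7, 3, 3, 7)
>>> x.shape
(7, 3, 11)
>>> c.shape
(11, 3, 7, 3)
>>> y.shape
(3, 3, 3)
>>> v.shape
(11, 11)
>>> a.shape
(11, 3, 11)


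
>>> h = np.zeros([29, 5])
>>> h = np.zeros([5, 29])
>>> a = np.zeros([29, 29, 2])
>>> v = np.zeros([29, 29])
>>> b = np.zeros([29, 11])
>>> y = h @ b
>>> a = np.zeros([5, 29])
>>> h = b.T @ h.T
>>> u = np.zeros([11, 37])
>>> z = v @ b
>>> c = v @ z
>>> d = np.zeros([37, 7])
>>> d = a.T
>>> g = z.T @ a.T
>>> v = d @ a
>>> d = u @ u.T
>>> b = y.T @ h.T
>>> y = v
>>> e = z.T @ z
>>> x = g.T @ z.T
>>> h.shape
(11, 5)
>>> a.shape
(5, 29)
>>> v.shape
(29, 29)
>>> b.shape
(11, 11)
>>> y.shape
(29, 29)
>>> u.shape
(11, 37)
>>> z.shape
(29, 11)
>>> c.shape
(29, 11)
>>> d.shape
(11, 11)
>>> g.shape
(11, 5)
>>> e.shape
(11, 11)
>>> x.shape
(5, 29)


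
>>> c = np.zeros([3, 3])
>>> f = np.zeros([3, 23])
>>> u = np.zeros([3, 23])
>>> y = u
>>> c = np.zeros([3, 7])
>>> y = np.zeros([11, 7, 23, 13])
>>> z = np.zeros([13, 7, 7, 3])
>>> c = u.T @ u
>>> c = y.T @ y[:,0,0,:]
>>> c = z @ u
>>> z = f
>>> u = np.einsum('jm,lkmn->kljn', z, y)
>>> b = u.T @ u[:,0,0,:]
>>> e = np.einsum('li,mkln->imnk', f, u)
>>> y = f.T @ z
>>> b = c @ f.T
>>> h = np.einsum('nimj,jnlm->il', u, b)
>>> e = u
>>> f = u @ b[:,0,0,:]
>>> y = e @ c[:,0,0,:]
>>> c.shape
(13, 7, 7, 23)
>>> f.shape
(7, 11, 3, 3)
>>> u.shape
(7, 11, 3, 13)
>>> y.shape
(7, 11, 3, 23)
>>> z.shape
(3, 23)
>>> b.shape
(13, 7, 7, 3)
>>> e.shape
(7, 11, 3, 13)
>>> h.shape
(11, 7)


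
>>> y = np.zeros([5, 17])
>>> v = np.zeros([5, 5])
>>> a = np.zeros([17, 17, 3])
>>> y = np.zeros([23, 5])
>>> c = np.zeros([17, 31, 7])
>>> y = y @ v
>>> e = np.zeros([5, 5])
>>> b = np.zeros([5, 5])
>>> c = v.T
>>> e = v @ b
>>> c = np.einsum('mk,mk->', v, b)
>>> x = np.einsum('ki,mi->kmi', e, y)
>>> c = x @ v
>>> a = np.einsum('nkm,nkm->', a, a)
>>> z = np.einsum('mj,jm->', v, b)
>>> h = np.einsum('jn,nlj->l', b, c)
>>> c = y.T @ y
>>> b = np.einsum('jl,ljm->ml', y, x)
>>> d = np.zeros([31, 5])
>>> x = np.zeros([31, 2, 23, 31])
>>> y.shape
(23, 5)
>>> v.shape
(5, 5)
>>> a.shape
()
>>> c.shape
(5, 5)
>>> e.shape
(5, 5)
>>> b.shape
(5, 5)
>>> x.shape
(31, 2, 23, 31)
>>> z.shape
()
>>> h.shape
(23,)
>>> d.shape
(31, 5)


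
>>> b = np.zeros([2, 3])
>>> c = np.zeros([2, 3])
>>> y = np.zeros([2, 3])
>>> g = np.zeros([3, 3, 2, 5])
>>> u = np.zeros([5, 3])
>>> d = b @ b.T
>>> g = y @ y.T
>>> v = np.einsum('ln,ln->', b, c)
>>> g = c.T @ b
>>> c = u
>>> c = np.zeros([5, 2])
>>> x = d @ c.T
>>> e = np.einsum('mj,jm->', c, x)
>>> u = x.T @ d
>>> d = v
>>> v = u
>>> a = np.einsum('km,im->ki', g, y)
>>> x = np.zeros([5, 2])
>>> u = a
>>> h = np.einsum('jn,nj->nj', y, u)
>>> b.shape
(2, 3)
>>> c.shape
(5, 2)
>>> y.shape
(2, 3)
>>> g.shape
(3, 3)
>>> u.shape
(3, 2)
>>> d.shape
()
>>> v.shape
(5, 2)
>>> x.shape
(5, 2)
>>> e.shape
()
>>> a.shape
(3, 2)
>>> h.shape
(3, 2)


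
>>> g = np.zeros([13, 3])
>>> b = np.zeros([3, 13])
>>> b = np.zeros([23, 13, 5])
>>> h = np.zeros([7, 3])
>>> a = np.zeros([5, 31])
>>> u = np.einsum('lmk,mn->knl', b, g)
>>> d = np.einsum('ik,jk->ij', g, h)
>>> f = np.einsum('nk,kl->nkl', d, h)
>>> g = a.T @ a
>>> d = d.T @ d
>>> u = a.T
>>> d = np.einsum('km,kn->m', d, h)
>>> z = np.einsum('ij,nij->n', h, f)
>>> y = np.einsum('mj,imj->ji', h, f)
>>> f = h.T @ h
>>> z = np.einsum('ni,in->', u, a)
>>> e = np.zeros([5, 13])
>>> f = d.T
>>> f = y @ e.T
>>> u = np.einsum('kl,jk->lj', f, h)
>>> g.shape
(31, 31)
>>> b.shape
(23, 13, 5)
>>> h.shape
(7, 3)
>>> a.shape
(5, 31)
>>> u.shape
(5, 7)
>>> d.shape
(7,)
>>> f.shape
(3, 5)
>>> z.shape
()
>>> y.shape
(3, 13)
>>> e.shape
(5, 13)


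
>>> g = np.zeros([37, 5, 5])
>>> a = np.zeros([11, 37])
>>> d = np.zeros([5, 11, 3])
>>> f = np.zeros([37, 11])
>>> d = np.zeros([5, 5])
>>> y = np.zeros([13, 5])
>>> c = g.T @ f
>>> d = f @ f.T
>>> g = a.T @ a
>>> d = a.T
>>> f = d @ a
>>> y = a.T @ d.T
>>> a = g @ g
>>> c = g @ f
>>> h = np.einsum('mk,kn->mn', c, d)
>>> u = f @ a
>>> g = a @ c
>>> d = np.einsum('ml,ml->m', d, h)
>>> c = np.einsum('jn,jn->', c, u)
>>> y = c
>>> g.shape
(37, 37)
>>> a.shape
(37, 37)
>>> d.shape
(37,)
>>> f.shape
(37, 37)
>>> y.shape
()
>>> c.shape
()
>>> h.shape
(37, 11)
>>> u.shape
(37, 37)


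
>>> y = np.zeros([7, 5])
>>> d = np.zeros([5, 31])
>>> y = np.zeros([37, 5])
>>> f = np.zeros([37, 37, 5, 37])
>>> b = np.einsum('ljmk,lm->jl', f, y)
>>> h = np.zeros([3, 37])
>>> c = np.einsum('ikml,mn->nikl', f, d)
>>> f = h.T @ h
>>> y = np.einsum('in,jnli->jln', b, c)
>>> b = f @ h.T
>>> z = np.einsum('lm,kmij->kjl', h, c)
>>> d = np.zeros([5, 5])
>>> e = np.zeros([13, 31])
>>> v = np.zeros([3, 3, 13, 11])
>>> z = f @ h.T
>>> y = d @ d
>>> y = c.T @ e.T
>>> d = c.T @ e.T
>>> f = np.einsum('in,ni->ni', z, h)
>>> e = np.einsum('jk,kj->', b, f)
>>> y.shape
(37, 37, 37, 13)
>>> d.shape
(37, 37, 37, 13)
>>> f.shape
(3, 37)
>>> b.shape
(37, 3)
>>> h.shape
(3, 37)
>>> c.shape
(31, 37, 37, 37)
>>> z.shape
(37, 3)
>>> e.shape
()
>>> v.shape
(3, 3, 13, 11)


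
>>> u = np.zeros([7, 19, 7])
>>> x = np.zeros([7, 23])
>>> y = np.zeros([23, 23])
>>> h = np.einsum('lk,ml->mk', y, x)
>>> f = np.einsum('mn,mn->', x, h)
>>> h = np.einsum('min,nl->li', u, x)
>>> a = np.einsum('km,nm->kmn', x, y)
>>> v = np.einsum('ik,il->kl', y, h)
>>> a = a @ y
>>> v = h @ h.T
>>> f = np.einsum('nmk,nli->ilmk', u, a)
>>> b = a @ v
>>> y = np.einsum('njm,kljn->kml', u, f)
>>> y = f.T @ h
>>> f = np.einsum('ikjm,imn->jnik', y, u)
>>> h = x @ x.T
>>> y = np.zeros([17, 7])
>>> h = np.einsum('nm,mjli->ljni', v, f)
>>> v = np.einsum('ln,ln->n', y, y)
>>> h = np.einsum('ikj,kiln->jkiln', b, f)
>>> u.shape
(7, 19, 7)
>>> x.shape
(7, 23)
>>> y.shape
(17, 7)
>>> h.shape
(23, 23, 7, 7, 19)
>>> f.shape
(23, 7, 7, 19)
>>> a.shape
(7, 23, 23)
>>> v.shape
(7,)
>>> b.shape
(7, 23, 23)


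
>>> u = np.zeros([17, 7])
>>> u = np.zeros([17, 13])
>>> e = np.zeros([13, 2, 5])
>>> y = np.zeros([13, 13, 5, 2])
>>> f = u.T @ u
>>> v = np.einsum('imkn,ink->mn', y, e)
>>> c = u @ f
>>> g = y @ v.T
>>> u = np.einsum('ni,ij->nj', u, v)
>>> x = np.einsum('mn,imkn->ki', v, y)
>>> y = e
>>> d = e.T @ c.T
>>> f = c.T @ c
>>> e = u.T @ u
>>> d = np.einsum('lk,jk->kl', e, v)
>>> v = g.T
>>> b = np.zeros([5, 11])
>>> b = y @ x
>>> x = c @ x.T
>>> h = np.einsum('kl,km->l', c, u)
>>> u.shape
(17, 2)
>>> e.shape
(2, 2)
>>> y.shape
(13, 2, 5)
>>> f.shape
(13, 13)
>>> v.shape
(13, 5, 13, 13)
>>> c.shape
(17, 13)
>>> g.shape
(13, 13, 5, 13)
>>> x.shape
(17, 5)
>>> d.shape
(2, 2)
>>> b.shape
(13, 2, 13)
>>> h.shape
(13,)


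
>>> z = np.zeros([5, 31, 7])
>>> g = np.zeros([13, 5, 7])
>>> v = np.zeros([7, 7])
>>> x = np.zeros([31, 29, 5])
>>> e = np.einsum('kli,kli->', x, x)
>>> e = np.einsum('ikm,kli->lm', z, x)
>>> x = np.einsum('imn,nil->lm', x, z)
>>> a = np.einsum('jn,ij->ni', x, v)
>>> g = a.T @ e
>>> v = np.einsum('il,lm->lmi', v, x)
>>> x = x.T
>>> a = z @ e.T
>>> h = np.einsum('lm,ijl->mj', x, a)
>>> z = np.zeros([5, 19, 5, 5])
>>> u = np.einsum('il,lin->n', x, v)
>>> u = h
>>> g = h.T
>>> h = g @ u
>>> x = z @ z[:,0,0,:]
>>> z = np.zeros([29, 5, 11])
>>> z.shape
(29, 5, 11)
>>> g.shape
(31, 7)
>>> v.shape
(7, 29, 7)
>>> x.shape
(5, 19, 5, 5)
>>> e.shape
(29, 7)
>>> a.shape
(5, 31, 29)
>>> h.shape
(31, 31)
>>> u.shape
(7, 31)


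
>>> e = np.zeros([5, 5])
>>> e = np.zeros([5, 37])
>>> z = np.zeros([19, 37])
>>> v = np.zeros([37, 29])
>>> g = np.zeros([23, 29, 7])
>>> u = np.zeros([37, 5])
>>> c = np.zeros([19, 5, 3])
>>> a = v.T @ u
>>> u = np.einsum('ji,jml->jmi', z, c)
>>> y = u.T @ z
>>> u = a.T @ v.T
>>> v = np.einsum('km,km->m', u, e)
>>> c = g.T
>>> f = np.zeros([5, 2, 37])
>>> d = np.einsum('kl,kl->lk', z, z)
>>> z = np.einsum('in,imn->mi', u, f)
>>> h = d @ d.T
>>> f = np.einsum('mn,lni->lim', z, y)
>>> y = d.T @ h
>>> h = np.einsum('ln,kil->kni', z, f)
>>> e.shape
(5, 37)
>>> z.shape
(2, 5)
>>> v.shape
(37,)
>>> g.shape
(23, 29, 7)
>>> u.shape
(5, 37)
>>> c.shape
(7, 29, 23)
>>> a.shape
(29, 5)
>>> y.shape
(19, 37)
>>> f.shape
(37, 37, 2)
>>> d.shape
(37, 19)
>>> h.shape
(37, 5, 37)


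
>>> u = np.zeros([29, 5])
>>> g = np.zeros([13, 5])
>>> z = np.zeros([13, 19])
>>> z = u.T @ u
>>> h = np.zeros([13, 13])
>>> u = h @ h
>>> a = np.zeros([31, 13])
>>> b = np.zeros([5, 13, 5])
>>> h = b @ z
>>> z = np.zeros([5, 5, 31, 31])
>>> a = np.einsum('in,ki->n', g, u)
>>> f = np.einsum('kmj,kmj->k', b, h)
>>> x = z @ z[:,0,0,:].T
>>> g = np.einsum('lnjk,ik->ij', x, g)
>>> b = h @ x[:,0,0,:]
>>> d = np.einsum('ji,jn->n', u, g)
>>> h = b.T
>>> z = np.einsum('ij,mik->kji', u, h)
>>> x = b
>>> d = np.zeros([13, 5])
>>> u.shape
(13, 13)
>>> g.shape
(13, 31)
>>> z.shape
(5, 13, 13)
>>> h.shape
(5, 13, 5)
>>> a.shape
(5,)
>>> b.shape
(5, 13, 5)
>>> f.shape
(5,)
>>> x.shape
(5, 13, 5)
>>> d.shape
(13, 5)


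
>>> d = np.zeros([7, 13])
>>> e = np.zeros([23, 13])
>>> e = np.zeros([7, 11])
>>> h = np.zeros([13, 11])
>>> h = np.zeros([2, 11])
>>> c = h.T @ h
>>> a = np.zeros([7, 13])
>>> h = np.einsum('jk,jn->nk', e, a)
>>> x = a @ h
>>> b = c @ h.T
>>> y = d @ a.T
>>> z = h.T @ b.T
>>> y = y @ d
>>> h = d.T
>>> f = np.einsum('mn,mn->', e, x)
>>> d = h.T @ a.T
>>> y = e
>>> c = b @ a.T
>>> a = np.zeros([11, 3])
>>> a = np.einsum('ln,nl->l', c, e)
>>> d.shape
(7, 7)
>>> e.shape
(7, 11)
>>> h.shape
(13, 7)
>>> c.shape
(11, 7)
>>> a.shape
(11,)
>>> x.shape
(7, 11)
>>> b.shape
(11, 13)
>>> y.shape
(7, 11)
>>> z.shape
(11, 11)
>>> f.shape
()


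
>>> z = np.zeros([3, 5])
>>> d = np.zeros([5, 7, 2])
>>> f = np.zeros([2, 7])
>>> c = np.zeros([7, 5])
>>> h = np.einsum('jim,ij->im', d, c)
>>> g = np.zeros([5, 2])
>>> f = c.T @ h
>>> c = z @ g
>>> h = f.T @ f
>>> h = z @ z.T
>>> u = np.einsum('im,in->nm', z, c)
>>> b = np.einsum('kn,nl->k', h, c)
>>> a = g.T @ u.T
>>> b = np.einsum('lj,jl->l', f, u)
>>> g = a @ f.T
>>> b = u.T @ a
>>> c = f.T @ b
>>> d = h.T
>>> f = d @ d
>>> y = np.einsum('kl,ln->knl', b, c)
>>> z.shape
(3, 5)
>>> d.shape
(3, 3)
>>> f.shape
(3, 3)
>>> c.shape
(2, 2)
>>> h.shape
(3, 3)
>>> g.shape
(2, 5)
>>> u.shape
(2, 5)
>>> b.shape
(5, 2)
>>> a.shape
(2, 2)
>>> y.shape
(5, 2, 2)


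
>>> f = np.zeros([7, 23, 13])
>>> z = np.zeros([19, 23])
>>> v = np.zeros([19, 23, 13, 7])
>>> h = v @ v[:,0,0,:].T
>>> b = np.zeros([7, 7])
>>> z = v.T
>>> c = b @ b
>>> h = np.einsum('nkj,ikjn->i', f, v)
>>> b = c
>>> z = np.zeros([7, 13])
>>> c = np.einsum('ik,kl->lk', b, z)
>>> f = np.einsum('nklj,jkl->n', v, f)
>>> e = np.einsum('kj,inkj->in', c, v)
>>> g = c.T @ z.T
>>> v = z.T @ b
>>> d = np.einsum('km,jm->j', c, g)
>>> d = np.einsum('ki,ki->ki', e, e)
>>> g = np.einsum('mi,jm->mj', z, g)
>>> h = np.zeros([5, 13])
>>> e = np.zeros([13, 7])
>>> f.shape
(19,)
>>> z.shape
(7, 13)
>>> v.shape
(13, 7)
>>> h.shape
(5, 13)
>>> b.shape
(7, 7)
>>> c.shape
(13, 7)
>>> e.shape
(13, 7)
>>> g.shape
(7, 7)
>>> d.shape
(19, 23)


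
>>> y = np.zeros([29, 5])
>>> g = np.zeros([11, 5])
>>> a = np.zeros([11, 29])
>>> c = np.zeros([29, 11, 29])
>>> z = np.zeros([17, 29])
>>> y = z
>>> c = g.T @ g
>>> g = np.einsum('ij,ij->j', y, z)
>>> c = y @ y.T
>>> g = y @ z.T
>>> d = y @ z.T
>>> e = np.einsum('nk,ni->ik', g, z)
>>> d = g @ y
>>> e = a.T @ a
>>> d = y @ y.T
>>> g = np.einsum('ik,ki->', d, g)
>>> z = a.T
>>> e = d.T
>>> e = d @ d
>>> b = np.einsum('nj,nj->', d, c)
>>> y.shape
(17, 29)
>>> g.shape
()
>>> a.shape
(11, 29)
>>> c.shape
(17, 17)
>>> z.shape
(29, 11)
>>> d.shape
(17, 17)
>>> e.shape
(17, 17)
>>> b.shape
()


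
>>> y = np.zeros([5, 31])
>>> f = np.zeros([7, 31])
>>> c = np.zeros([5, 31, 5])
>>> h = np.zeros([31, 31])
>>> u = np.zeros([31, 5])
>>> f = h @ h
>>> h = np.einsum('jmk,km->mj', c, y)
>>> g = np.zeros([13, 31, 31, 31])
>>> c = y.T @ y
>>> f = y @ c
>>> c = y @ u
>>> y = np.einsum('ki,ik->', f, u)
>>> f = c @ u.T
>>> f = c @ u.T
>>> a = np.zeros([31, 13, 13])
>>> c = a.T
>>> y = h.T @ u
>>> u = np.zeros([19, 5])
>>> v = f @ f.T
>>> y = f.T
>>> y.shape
(31, 5)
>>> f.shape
(5, 31)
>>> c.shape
(13, 13, 31)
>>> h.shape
(31, 5)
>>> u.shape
(19, 5)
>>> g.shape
(13, 31, 31, 31)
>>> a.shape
(31, 13, 13)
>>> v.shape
(5, 5)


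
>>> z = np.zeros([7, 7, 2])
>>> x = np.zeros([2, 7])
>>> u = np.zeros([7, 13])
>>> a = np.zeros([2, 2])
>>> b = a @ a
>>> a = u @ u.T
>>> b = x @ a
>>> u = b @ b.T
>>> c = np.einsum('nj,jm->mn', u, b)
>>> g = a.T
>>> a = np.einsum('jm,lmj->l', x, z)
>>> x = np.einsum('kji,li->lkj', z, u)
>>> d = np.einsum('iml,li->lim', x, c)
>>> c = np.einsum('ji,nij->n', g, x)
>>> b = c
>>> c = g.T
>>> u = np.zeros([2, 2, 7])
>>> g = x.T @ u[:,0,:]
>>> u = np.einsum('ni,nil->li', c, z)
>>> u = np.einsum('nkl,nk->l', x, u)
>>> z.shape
(7, 7, 2)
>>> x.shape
(2, 7, 7)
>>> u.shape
(7,)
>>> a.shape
(7,)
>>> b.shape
(2,)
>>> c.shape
(7, 7)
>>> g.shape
(7, 7, 7)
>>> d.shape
(7, 2, 7)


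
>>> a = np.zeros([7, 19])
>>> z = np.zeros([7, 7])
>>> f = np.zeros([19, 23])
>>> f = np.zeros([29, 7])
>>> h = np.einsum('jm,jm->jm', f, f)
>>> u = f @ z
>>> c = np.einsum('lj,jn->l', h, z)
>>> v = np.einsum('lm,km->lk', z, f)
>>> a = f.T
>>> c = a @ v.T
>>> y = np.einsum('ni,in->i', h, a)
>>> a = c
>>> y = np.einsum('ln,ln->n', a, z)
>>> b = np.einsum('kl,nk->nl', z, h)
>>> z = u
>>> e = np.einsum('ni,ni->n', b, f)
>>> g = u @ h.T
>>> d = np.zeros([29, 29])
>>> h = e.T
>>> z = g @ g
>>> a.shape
(7, 7)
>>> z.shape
(29, 29)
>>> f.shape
(29, 7)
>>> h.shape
(29,)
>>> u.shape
(29, 7)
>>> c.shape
(7, 7)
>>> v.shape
(7, 29)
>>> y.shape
(7,)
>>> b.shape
(29, 7)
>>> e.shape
(29,)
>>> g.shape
(29, 29)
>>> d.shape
(29, 29)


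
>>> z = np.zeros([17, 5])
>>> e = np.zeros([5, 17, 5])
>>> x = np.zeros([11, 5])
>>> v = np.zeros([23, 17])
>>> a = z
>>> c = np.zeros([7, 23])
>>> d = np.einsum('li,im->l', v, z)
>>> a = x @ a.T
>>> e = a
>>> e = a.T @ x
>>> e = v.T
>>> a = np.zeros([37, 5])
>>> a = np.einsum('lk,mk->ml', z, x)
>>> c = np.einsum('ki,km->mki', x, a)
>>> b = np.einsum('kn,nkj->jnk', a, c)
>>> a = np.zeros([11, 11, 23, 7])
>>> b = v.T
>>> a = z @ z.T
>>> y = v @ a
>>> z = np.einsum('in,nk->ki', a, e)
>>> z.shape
(23, 17)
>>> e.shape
(17, 23)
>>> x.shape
(11, 5)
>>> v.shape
(23, 17)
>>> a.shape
(17, 17)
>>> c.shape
(17, 11, 5)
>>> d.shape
(23,)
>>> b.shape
(17, 23)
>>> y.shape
(23, 17)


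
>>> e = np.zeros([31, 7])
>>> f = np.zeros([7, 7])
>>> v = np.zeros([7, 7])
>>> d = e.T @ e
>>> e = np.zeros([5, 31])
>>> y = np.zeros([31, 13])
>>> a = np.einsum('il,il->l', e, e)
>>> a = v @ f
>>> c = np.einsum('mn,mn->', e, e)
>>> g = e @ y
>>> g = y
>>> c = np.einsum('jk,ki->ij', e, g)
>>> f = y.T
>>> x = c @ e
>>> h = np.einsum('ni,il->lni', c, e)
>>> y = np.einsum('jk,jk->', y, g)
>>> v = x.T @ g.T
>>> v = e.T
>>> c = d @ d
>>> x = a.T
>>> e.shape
(5, 31)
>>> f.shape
(13, 31)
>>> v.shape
(31, 5)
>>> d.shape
(7, 7)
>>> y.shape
()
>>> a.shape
(7, 7)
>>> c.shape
(7, 7)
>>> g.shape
(31, 13)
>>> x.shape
(7, 7)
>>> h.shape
(31, 13, 5)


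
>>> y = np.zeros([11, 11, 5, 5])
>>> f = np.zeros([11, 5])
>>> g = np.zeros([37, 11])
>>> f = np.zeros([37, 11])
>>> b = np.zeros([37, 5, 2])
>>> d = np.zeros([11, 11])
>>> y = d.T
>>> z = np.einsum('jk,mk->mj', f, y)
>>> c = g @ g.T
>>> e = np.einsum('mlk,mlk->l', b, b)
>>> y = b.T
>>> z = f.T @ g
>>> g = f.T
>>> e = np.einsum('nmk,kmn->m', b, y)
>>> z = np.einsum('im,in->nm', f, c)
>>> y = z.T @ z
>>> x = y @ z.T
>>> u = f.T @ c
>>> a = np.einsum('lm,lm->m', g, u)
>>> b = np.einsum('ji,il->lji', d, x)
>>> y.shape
(11, 11)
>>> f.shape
(37, 11)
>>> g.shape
(11, 37)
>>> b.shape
(37, 11, 11)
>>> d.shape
(11, 11)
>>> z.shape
(37, 11)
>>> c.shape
(37, 37)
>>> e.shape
(5,)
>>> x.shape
(11, 37)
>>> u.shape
(11, 37)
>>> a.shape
(37,)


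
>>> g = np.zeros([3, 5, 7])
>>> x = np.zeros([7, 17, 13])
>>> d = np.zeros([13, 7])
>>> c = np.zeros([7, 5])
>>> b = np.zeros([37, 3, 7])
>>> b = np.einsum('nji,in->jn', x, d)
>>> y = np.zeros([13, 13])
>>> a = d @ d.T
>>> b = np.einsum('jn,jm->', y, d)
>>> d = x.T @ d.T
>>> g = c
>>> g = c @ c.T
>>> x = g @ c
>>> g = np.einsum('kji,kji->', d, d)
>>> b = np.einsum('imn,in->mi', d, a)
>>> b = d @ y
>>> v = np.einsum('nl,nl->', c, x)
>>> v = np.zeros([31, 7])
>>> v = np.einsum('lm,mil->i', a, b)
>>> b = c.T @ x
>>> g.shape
()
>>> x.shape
(7, 5)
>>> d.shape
(13, 17, 13)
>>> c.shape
(7, 5)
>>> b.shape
(5, 5)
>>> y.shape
(13, 13)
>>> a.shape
(13, 13)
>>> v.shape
(17,)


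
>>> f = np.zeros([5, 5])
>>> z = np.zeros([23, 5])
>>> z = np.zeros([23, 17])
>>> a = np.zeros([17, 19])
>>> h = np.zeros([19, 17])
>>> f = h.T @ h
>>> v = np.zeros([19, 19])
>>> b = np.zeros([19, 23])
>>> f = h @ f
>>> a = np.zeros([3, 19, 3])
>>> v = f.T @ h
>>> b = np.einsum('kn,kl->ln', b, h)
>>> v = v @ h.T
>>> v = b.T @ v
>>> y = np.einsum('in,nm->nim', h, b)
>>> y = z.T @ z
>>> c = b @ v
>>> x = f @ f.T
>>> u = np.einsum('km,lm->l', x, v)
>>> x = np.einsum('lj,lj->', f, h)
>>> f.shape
(19, 17)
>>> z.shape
(23, 17)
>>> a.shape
(3, 19, 3)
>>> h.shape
(19, 17)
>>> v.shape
(23, 19)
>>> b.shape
(17, 23)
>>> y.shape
(17, 17)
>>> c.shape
(17, 19)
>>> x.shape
()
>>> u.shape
(23,)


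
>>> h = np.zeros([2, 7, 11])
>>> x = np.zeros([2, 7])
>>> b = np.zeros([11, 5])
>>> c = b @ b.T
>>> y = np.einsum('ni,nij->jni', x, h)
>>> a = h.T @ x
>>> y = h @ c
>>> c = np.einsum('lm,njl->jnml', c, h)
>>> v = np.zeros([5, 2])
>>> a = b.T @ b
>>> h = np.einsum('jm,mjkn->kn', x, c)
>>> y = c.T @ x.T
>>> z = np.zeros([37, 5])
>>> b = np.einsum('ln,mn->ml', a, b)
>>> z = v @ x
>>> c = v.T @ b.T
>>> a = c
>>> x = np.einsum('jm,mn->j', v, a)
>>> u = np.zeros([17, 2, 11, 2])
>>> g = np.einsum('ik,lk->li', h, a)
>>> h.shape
(11, 11)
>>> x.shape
(5,)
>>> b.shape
(11, 5)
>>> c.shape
(2, 11)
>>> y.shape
(11, 11, 2, 2)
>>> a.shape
(2, 11)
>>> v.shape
(5, 2)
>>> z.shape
(5, 7)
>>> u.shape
(17, 2, 11, 2)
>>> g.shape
(2, 11)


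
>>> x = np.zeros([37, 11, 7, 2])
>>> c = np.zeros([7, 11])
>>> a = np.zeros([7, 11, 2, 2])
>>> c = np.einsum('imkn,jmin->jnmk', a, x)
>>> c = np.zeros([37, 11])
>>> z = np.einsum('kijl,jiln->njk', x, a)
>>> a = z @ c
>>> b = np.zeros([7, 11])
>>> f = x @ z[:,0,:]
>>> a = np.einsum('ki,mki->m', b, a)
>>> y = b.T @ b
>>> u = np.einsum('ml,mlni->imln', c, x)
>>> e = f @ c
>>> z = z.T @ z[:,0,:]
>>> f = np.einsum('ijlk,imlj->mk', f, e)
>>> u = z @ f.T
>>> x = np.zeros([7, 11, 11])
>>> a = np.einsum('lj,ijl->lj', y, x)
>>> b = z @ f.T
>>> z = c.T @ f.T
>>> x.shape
(7, 11, 11)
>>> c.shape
(37, 11)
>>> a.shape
(11, 11)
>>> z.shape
(11, 11)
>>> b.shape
(37, 7, 11)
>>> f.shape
(11, 37)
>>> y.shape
(11, 11)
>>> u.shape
(37, 7, 11)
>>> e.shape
(37, 11, 7, 11)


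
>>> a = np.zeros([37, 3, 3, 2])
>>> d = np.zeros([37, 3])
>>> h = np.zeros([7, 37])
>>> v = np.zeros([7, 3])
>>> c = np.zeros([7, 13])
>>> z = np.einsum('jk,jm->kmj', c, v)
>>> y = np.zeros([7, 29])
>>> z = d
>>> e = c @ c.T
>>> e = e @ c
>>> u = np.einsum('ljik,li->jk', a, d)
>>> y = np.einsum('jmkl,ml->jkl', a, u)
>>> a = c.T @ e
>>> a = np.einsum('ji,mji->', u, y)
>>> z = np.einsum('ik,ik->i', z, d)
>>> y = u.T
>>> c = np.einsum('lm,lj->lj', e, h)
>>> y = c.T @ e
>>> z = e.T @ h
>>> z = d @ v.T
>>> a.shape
()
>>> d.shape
(37, 3)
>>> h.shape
(7, 37)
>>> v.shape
(7, 3)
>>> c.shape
(7, 37)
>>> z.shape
(37, 7)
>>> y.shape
(37, 13)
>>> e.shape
(7, 13)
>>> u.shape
(3, 2)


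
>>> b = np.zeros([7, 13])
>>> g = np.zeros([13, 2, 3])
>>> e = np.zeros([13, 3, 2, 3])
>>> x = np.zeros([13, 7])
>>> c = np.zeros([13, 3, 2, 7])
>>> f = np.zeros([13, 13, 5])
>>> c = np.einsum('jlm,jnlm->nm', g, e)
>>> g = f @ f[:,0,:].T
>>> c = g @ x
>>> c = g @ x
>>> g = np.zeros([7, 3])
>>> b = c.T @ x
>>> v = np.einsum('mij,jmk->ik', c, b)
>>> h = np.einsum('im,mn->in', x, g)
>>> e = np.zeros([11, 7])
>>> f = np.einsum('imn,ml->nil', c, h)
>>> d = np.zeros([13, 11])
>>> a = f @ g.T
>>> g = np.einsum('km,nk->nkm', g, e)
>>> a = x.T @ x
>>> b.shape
(7, 13, 7)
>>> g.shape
(11, 7, 3)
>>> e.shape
(11, 7)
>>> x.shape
(13, 7)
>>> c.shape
(13, 13, 7)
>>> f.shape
(7, 13, 3)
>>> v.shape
(13, 7)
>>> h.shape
(13, 3)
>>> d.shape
(13, 11)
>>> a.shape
(7, 7)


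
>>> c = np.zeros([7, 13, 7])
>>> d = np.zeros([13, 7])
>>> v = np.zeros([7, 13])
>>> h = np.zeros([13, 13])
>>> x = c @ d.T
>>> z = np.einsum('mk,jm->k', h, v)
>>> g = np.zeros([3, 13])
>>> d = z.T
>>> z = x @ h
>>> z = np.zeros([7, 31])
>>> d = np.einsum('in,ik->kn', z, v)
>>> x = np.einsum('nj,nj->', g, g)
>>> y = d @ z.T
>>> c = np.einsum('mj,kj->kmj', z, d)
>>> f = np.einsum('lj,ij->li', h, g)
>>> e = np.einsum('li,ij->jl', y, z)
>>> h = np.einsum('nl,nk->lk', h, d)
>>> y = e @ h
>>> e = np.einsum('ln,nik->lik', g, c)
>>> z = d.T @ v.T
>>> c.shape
(13, 7, 31)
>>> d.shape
(13, 31)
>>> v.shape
(7, 13)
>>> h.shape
(13, 31)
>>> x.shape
()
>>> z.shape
(31, 7)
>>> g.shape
(3, 13)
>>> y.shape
(31, 31)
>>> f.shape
(13, 3)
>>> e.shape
(3, 7, 31)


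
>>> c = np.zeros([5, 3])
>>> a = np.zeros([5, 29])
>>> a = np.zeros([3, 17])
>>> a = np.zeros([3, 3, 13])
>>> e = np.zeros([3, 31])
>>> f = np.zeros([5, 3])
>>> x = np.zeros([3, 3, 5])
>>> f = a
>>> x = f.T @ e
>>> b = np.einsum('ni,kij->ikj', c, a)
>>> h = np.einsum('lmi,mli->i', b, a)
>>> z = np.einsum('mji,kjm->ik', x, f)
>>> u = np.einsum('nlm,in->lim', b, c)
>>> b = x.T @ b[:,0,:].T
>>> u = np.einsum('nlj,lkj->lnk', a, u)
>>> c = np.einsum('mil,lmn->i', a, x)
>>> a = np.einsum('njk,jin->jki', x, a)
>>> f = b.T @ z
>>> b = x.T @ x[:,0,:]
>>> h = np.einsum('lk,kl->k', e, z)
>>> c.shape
(3,)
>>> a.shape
(3, 31, 3)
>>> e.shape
(3, 31)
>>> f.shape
(3, 3, 3)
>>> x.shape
(13, 3, 31)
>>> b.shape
(31, 3, 31)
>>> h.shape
(31,)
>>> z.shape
(31, 3)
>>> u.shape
(3, 3, 5)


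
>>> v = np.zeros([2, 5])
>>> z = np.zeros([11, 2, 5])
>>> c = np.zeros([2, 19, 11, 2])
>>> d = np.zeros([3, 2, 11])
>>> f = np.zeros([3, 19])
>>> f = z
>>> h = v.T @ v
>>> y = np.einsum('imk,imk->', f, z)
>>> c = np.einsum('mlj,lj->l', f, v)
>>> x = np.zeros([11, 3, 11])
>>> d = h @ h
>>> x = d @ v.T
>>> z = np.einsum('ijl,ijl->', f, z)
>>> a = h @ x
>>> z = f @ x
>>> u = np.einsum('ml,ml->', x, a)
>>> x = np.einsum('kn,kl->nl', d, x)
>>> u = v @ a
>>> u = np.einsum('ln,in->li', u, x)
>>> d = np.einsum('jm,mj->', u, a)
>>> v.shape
(2, 5)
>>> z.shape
(11, 2, 2)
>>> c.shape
(2,)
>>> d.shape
()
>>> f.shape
(11, 2, 5)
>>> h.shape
(5, 5)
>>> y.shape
()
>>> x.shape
(5, 2)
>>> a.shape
(5, 2)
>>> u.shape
(2, 5)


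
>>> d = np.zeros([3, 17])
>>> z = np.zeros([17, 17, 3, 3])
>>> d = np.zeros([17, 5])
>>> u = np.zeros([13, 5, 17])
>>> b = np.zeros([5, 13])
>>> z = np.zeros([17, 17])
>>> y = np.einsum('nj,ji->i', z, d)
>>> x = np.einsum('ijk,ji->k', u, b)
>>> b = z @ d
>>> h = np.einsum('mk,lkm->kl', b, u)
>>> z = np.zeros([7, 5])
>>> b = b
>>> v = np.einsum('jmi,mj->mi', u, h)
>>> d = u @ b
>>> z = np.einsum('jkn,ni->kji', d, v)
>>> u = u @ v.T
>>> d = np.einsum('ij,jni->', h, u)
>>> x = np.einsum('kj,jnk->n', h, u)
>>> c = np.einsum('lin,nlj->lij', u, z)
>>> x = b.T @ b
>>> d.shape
()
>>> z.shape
(5, 13, 17)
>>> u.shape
(13, 5, 5)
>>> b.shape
(17, 5)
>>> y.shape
(5,)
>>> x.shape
(5, 5)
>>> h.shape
(5, 13)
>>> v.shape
(5, 17)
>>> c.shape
(13, 5, 17)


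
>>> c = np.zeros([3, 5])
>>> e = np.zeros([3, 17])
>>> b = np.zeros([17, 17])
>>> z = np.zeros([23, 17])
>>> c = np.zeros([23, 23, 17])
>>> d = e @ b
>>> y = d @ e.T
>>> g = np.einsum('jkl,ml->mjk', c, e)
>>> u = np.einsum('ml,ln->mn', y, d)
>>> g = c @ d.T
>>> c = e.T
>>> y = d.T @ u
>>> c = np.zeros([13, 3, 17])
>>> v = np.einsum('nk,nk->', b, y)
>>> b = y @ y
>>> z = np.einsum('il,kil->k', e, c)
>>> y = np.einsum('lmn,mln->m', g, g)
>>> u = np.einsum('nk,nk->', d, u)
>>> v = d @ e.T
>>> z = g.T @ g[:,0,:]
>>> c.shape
(13, 3, 17)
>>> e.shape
(3, 17)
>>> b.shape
(17, 17)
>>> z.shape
(3, 23, 3)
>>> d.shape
(3, 17)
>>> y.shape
(23,)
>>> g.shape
(23, 23, 3)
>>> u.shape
()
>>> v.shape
(3, 3)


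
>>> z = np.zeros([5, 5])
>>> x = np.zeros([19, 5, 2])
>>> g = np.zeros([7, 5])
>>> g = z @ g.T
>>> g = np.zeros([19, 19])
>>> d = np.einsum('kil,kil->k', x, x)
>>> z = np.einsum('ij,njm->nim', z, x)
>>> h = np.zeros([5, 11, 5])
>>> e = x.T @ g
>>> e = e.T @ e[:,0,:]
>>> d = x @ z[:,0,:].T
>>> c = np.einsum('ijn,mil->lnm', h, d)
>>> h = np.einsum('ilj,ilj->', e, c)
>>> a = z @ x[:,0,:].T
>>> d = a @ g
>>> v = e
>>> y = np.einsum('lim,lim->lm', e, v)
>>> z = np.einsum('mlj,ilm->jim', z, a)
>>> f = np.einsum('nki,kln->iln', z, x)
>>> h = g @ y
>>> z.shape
(2, 19, 19)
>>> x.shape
(19, 5, 2)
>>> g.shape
(19, 19)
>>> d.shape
(19, 5, 19)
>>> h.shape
(19, 19)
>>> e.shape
(19, 5, 19)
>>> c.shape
(19, 5, 19)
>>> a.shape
(19, 5, 19)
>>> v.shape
(19, 5, 19)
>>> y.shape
(19, 19)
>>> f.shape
(19, 5, 2)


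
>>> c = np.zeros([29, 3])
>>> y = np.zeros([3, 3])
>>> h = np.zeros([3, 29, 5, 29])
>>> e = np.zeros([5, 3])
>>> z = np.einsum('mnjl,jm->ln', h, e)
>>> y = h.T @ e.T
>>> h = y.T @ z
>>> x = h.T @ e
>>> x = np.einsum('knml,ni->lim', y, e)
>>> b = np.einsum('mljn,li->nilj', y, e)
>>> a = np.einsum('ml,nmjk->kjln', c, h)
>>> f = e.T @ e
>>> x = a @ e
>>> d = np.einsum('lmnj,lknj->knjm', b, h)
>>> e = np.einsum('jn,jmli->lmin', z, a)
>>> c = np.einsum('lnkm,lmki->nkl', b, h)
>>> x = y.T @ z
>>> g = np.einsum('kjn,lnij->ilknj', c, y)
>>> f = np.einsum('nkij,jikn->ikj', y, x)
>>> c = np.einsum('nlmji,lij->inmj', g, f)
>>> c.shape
(5, 29, 3, 5)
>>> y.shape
(29, 5, 29, 5)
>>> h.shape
(5, 29, 5, 29)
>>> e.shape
(3, 5, 5, 29)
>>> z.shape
(29, 29)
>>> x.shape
(5, 29, 5, 29)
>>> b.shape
(5, 3, 5, 29)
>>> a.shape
(29, 5, 3, 5)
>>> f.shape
(29, 5, 5)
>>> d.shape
(29, 5, 29, 3)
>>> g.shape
(29, 29, 3, 5, 5)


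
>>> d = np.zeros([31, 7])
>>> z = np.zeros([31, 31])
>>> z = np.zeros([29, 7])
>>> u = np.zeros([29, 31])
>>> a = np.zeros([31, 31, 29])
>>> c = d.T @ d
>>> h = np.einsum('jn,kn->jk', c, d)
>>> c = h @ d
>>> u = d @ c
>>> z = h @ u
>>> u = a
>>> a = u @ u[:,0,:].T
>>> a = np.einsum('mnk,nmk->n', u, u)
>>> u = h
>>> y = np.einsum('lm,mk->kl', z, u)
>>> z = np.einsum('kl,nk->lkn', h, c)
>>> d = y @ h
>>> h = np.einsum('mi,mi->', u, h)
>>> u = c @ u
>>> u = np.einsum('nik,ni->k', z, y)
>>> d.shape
(31, 31)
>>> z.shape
(31, 7, 7)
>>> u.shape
(7,)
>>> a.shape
(31,)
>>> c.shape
(7, 7)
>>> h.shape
()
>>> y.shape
(31, 7)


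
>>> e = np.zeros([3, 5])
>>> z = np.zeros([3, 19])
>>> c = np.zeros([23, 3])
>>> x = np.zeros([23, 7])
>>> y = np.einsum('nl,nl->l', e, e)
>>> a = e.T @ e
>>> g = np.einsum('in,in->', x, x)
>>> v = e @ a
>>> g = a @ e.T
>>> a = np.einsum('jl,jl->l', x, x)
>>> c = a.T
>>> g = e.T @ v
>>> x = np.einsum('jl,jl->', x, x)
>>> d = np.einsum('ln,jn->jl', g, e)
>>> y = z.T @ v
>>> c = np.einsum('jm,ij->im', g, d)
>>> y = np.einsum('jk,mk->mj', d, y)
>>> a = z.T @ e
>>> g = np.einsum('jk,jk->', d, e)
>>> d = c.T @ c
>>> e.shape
(3, 5)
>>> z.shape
(3, 19)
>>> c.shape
(3, 5)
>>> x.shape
()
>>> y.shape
(19, 3)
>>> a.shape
(19, 5)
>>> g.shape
()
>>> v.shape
(3, 5)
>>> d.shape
(5, 5)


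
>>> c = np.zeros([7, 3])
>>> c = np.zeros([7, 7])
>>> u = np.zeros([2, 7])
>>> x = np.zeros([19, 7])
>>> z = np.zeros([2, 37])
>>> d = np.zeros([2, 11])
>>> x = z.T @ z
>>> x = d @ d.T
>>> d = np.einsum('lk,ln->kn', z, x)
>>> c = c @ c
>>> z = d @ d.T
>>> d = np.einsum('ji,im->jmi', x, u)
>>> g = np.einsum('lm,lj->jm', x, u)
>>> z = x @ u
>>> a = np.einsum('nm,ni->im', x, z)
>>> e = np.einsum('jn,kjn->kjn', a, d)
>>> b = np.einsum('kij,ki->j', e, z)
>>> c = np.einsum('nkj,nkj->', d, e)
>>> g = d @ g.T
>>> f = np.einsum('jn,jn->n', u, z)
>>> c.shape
()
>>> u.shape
(2, 7)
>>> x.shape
(2, 2)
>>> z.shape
(2, 7)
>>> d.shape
(2, 7, 2)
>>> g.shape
(2, 7, 7)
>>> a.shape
(7, 2)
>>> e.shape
(2, 7, 2)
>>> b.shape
(2,)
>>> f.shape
(7,)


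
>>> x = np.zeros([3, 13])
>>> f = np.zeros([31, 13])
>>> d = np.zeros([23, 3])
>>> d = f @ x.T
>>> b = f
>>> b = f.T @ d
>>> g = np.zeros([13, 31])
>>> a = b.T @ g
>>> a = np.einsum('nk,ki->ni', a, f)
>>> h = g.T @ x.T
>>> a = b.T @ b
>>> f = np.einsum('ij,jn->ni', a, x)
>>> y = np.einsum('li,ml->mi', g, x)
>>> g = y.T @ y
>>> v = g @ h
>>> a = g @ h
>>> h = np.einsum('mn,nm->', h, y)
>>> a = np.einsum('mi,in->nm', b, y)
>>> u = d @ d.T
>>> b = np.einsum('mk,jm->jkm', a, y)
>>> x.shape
(3, 13)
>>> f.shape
(13, 3)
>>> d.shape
(31, 3)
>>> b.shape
(3, 13, 31)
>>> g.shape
(31, 31)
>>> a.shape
(31, 13)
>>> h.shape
()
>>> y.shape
(3, 31)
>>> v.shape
(31, 3)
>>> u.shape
(31, 31)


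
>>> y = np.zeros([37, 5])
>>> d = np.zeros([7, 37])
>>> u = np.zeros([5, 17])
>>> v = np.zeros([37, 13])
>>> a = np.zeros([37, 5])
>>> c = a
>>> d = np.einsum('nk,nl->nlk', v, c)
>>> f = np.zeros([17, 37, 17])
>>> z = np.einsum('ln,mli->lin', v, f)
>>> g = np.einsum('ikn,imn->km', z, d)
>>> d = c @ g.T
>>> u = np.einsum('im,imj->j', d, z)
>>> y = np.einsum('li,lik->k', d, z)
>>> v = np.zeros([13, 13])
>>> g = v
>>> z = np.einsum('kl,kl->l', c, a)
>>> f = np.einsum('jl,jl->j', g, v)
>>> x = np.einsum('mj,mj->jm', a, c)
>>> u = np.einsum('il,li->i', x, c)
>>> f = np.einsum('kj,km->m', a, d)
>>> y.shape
(13,)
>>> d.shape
(37, 17)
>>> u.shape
(5,)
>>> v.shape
(13, 13)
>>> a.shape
(37, 5)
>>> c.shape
(37, 5)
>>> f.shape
(17,)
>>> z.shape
(5,)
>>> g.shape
(13, 13)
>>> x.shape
(5, 37)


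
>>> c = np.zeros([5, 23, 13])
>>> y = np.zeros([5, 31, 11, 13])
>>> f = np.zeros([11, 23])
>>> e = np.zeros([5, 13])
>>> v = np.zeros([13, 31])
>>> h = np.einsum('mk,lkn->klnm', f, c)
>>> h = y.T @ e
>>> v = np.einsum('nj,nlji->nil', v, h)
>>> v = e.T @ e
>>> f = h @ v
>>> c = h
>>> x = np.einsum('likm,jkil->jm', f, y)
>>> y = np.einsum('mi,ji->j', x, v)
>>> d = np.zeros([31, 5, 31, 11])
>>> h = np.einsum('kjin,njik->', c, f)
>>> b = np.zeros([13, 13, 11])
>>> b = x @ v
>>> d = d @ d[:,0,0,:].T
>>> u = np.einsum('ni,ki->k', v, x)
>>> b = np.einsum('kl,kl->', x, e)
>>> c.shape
(13, 11, 31, 13)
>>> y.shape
(13,)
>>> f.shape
(13, 11, 31, 13)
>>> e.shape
(5, 13)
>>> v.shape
(13, 13)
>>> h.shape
()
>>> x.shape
(5, 13)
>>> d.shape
(31, 5, 31, 31)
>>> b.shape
()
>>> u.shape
(5,)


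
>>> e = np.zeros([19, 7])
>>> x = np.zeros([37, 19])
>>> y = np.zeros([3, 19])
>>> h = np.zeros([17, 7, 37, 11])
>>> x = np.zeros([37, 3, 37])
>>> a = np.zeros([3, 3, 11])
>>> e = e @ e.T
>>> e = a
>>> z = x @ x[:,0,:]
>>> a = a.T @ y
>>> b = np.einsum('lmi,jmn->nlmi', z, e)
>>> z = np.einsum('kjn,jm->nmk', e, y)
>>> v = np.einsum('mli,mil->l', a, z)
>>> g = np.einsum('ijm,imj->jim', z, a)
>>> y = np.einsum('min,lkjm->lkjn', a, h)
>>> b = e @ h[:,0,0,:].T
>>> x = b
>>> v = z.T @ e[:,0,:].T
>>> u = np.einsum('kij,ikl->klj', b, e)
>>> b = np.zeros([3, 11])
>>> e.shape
(3, 3, 11)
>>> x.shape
(3, 3, 17)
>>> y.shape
(17, 7, 37, 19)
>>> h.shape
(17, 7, 37, 11)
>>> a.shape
(11, 3, 19)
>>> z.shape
(11, 19, 3)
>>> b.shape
(3, 11)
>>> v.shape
(3, 19, 3)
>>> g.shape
(19, 11, 3)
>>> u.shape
(3, 11, 17)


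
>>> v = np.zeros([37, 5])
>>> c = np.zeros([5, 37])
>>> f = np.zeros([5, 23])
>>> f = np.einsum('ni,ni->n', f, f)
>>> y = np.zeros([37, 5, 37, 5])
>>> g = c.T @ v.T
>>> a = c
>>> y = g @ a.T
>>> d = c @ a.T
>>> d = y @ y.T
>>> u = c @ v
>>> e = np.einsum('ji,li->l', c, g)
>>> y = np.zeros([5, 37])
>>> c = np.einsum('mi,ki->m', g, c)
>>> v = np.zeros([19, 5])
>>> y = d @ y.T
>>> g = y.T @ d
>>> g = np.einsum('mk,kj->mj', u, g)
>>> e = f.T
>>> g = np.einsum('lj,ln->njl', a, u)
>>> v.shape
(19, 5)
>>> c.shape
(37,)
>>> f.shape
(5,)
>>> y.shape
(37, 5)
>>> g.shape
(5, 37, 5)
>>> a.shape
(5, 37)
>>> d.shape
(37, 37)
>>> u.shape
(5, 5)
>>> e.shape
(5,)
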